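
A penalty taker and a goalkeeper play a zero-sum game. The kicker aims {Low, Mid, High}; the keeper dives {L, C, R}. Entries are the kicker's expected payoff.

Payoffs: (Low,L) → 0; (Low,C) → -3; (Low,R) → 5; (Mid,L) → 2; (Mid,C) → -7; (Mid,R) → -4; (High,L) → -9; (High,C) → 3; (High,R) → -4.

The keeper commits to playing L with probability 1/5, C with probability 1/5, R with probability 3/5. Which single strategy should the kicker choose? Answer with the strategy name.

Expected payoff of Low: (1/5)·0 + (1/5)·(-3) + (3/5)·5 = 12/5.
Expected payoff of Mid: (1/5)·2 + (1/5)·(-7) + (3/5)·(-4) = -17/5.
Expected payoff of High: (1/5)·(-9) + (1/5)·3 + (3/5)·(-4) = -18/5.
The largest is 12/5, so the kicker's best response is Low.

Low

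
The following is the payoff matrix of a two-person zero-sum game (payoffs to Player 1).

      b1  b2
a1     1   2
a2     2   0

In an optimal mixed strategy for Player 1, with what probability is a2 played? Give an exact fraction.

Row minima: a1 → 1, a2 → 0; maximin = 1.
Column maxima: b1 → 2, b2 → 2; minimax = 2.
1 ≠ 2, so there is no saddle point; optimal play is mixed.
Let Player 1 play a1 with probability p. Expected payoff against b1: 1p + 2(1−p) = −p + 2; against b2: 2p + 0(1−p) = 2p.
Setting these equal: −p + 2 = 2p ⇒ −3p = -2 ⇒ p = 2/3, and the value is (-1)·(2/3) + 2 = 4/3.
For Player 2: with q = P(b1), equating a1's and a2's payoffs gives −q + 2 = 2q ⇒ q = 2/3.

1/3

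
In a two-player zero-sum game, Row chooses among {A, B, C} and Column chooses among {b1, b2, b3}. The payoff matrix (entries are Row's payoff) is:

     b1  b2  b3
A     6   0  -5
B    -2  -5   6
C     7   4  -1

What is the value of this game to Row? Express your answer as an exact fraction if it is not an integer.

Row minima: A → -5, B → -5, C → -1; maximin = -1.
Column maxima: b1 → 7, b2 → 4, b3 → 6; minimax = 4.
-1 ≠ 4, so there is no saddle point; optimal play is mixed.
A is strictly dominated by C, so Row never plays it.
b1 is strictly dominated by b2 (it gives Row strictly more in every row), so Column never plays it.
On the remaining 2×2 (B, C vs b2, b3):
Let Row play B with probability p. Expected payoff against b2: (-5)p + 4(1−p) = −9p + 4; against b3: 6p + (-1)(1−p) = 7p − 1.
Setting these equal: −9p + 4 = 7p − 1 ⇒ −16p = -5 ⇒ p = 5/16, and the value is (-9)·(5/16) + 4 = 19/16.
For Column: with q = P(b2), equating B's and C's payoffs gives −11q + 6 = 5q − 1 ⇒ q = 7/16.

19/16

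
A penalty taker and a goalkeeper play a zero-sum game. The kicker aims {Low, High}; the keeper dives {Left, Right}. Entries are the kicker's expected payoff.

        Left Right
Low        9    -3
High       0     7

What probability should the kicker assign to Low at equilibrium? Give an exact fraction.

Row minima: Low → -3, High → 0; maximin = 0.
Column maxima: Left → 9, Right → 7; minimax = 7.
0 ≠ 7, so there is no saddle point; optimal play is mixed.
Let the kicker play Low with probability p. Expected payoff against Left: 9p + 0(1−p) = 9p; against Right: (-3)p + 7(1−p) = −10p + 7.
Setting these equal: 9p = −10p + 7 ⇒ 19p = 7 ⇒ p = 7/19, and the value is (9)·(7/19) = 63/19.
For the keeper: with q = P(Left), equating Low's and High's payoffs gives 12q − 3 = −7q + 7 ⇒ q = 10/19.

7/19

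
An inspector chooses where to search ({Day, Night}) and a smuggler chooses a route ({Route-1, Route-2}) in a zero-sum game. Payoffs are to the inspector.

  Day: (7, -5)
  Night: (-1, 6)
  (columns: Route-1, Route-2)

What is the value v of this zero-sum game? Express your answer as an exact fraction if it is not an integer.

37/19

Row minima: Day → -5, Night → -1; maximin = -1.
Column maxima: Route-1 → 7, Route-2 → 6; minimax = 6.
-1 ≠ 6, so there is no saddle point; optimal play is mixed.
Let the inspector play Day with probability p. Expected payoff against Route-1: 7p + (-1)(1−p) = 8p − 1; against Route-2: (-5)p + 6(1−p) = −11p + 6.
Setting these equal: 8p − 1 = −11p + 6 ⇒ 19p = 7 ⇒ p = 7/19, and the value is (8)·(7/19) − 1 = 37/19.
For the smuggler: with q = P(Route-1), equating Day's and Night's payoffs gives 12q − 5 = −7q + 6 ⇒ q = 11/19.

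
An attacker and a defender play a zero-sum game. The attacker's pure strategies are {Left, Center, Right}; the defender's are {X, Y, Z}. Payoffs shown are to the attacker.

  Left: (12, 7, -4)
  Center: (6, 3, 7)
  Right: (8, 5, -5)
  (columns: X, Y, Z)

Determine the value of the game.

61/15

Row minima: Left → -4, Center → 3, Right → -5; maximin = 3.
Column maxima: X → 12, Y → 7, Z → 7; minimax = 7.
3 ≠ 7, so there is no saddle point; optimal play is mixed.
Right is strictly dominated by Left, so the attacker never plays it.
X is strictly dominated by Y (it gives the attacker strictly more in every row), so the defender never plays it.
On the remaining 2×2 (Left, Center vs Y, Z):
Let the attacker play Left with probability p. Expected payoff against Y: 7p + 3(1−p) = 4p + 3; against Z: (-4)p + 7(1−p) = −11p + 7.
Setting these equal: 4p + 3 = −11p + 7 ⇒ 15p = 4 ⇒ p = 4/15, and the value is (4)·(4/15) + 3 = 61/15.
For the defender: with q = P(Y), equating Left's and Center's payoffs gives 11q − 4 = −4q + 7 ⇒ q = 11/15.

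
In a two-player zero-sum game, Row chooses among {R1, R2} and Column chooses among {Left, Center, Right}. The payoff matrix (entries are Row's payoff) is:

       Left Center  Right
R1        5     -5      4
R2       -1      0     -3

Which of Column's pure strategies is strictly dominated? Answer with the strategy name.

Left

Right holds Row's payoff strictly below Left in every row: 4 < 5, -3 < -1.
So Left is strictly dominated for Column.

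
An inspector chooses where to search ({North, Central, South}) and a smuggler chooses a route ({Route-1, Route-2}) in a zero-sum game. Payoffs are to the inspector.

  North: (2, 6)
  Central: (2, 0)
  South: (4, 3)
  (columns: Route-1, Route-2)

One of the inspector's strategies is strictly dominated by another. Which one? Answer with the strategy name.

Central

South gives a strictly higher payoff than Central against every column: 4 > 2, 3 > 0.
So Central is strictly dominated and the inspector never plays it.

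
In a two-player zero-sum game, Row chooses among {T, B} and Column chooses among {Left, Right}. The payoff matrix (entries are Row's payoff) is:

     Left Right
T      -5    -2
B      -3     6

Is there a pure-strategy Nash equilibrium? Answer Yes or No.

Row minima: T → -5, B → -3; maximin = -3.
Column maxima: Left → -3, Right → 6; minimax = -3.
maximin = minimax = -3, so a saddle point exists.

Yes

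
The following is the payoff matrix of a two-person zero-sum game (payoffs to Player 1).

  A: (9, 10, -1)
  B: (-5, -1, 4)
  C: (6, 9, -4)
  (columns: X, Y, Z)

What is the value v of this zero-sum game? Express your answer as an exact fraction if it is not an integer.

31/19

Row minima: A → -1, B → -5, C → -4; maximin = -1.
Column maxima: X → 9, Y → 10, Z → 4; minimax = 4.
-1 ≠ 4, so there is no saddle point; optimal play is mixed.
C is strictly dominated by A, so Player 1 never plays it.
Y is strictly dominated by X (it gives Player 1 strictly more in every row), so Player 2 never plays it.
On the remaining 2×2 (A, B vs X, Z):
Let Player 1 play A with probability p. Expected payoff against X: 9p + (-5)(1−p) = 14p − 5; against Z: (-1)p + 4(1−p) = −5p + 4.
Setting these equal: 14p − 5 = −5p + 4 ⇒ 19p = 9 ⇒ p = 9/19, and the value is (14)·(9/19) − 5 = 31/19.
For Player 2: with q = P(X), equating A's and B's payoffs gives 10q − 1 = −9q + 4 ⇒ q = 5/19.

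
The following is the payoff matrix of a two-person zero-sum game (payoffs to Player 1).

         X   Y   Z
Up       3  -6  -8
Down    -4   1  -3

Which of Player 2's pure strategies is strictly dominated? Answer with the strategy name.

Z holds Player 1's payoff strictly below Y in every row: -8 < -6, -3 < 1.
So Y is strictly dominated for Player 2.

Y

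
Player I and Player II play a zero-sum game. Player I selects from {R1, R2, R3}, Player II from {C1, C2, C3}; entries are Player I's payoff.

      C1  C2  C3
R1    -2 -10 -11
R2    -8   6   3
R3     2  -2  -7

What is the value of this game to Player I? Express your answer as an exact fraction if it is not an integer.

Row minima: R1 → -11, R2 → -8, R3 → -7; maximin = -7.
Column maxima: C1 → 2, C2 → 6, C3 → 3; minimax = 2.
-7 ≠ 2, so there is no saddle point; optimal play is mixed.
R1 is strictly dominated by R3, so Player I never plays it.
C2 is strictly dominated by C3 (it gives Player I strictly more in every row), so Player II never plays it.
On the remaining 2×2 (R2, R3 vs C1, C3):
Let Player I play R2 with probability p. Expected payoff against C1: (-8)p + 2(1−p) = −10p + 2; against C3: 3p + (-7)(1−p) = 10p − 7.
Setting these equal: −10p + 2 = 10p − 7 ⇒ −20p = -9 ⇒ p = 9/20, and the value is (-10)·(9/20) + 2 = -5/2.
For Player II: with q = P(C1), equating R2's and R3's payoffs gives −11q + 3 = 9q − 7 ⇒ q = 1/2.

-5/2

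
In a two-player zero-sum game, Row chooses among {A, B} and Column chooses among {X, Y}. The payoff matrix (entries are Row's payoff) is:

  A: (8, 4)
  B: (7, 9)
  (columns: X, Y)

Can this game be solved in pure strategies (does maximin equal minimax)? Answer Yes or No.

No

Row minima: A → 4, B → 7; maximin = 7.
Column maxima: X → 8, Y → 9; minimax = 8.
7 ≠ 8, so no pure-strategy equilibrium exists.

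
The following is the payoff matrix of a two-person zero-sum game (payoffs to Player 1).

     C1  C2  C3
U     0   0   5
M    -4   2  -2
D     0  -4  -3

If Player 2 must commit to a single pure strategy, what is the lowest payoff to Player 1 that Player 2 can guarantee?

Column maxima: C1 → 0, C2 → 2, C3 → 5.
The smallest of these is 0.

0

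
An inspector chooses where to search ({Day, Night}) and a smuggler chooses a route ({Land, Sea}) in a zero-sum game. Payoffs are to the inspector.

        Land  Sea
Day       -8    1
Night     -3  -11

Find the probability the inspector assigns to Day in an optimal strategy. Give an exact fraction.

Row minima: Day → -8, Night → -11; maximin = -8.
Column maxima: Land → -3, Sea → 1; minimax = -3.
-8 ≠ -3, so there is no saddle point; optimal play is mixed.
Let the inspector play Day with probability p. Expected payoff against Land: (-8)p + (-3)(1−p) = −5p − 3; against Sea: 1p + (-11)(1−p) = 12p − 11.
Setting these equal: −5p − 3 = 12p − 11 ⇒ −17p = -8 ⇒ p = 8/17, and the value is (-5)·(8/17) − 3 = -91/17.
For the smuggler: with q = P(Land), equating Day's and Night's payoffs gives −9q + 1 = 8q − 11 ⇒ q = 12/17.

8/17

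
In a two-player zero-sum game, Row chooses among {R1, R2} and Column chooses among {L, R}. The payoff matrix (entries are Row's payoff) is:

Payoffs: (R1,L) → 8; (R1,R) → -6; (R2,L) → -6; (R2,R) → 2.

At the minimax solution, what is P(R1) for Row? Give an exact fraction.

4/11

Row minima: R1 → -6, R2 → -6; maximin = -6.
Column maxima: L → 8, R → 2; minimax = 2.
-6 ≠ 2, so there is no saddle point; optimal play is mixed.
Let Row play R1 with probability p. Expected payoff against L: 8p + (-6)(1−p) = 14p − 6; against R: (-6)p + 2(1−p) = −8p + 2.
Setting these equal: 14p − 6 = −8p + 2 ⇒ 22p = 8 ⇒ p = 4/11, and the value is (14)·(4/11) − 6 = -10/11.
For Column: with q = P(L), equating R1's and R2's payoffs gives 14q − 6 = −8q + 2 ⇒ q = 4/11.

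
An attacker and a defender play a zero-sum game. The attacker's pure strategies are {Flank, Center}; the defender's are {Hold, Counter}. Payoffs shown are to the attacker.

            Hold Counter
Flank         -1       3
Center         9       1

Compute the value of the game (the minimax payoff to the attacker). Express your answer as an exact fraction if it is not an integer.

7/3

Row minima: Flank → -1, Center → 1; maximin = 1.
Column maxima: Hold → 9, Counter → 3; minimax = 3.
1 ≠ 3, so there is no saddle point; optimal play is mixed.
Let the attacker play Flank with probability p. Expected payoff against Hold: (-1)p + 9(1−p) = −10p + 9; against Counter: 3p + 1(1−p) = 2p + 1.
Setting these equal: −10p + 9 = 2p + 1 ⇒ −12p = -8 ⇒ p = 2/3, and the value is (-10)·(2/3) + 9 = 7/3.
For the defender: with q = P(Hold), equating Flank's and Center's payoffs gives −4q + 3 = 8q + 1 ⇒ q = 1/6.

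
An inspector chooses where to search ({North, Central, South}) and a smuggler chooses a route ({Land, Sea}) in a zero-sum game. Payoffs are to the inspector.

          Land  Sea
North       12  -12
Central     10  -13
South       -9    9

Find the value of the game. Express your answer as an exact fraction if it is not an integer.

Row minima: North → -12, Central → -13, South → -9; maximin = -9.
Column maxima: Land → 12, Sea → 9; minimax = 9.
-9 ≠ 9, so there is no saddle point; optimal play is mixed.
Central is strictly dominated by North, so the inspector never plays it.
On the remaining 2×2 (North, South vs Land, Sea):
Let the inspector play North with probability p. Expected payoff against Land: 12p + (-9)(1−p) = 21p − 9; against Sea: (-12)p + 9(1−p) = −21p + 9.
Setting these equal: 21p − 9 = −21p + 9 ⇒ 42p = 18 ⇒ p = 3/7, and the value is (21)·(3/7) − 9 = 0.
For the smuggler: with q = P(Land), equating North's and South's payoffs gives 24q − 12 = −18q + 9 ⇒ q = 1/2.

0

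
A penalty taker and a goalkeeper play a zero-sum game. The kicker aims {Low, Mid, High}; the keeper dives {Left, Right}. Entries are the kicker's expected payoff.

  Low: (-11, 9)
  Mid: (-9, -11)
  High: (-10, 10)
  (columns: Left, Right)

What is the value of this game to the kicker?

Row minima: Low → -11, Mid → -11, High → -10; maximin = -10.
Column maxima: Left → -9, Right → 10; minimax = -9.
-10 ≠ -9, so there is no saddle point; optimal play is mixed.
Low is strictly dominated by High, so the kicker never plays it.
On the remaining 2×2 (Mid, High vs Left, Right):
Let the kicker play Mid with probability p. Expected payoff against Left: (-9)p + (-10)(1−p) = p − 10; against Right: (-11)p + 10(1−p) = −21p + 10.
Setting these equal: p − 10 = −21p + 10 ⇒ 22p = 20 ⇒ p = 10/11, and the value is (1)·(10/11) − 10 = -100/11.
For the keeper: with q = P(Left), equating Mid's and High's payoffs gives 2q − 11 = −20q + 10 ⇒ q = 21/22.

-100/11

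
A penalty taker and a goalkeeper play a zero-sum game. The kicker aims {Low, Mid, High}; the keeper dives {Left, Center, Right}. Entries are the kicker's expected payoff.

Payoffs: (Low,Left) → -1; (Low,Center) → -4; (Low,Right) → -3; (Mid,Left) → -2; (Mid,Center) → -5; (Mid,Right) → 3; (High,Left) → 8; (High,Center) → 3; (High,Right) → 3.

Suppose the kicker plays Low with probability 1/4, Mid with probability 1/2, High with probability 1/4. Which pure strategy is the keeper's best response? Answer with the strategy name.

If the keeper plays Left, the kicker's expected payoff is (1/4)·(-1) + (1/2)·(-2) + (1/4)·8 = 3/4.
If the keeper plays Center, the kicker's expected payoff is (1/4)·(-4) + (1/2)·(-5) + (1/4)·3 = -11/4.
If the keeper plays Right, the kicker's expected payoff is (1/4)·(-3) + (1/2)·3 + (1/4)·3 = 3/2.
The keeper minimizes the kicker's payoff; the smallest is -11/4, so the best response is Center.

Center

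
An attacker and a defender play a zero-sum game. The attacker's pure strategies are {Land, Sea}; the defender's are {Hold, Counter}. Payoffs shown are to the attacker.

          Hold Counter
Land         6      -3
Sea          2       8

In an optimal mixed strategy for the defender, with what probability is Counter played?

4/15

Row minima: Land → -3, Sea → 2; maximin = 2.
Column maxima: Hold → 6, Counter → 8; minimax = 6.
2 ≠ 6, so there is no saddle point; optimal play is mixed.
Let the attacker play Land with probability p. Expected payoff against Hold: 6p + 2(1−p) = 4p + 2; against Counter: (-3)p + 8(1−p) = −11p + 8.
Setting these equal: 4p + 2 = −11p + 8 ⇒ 15p = 6 ⇒ p = 2/5, and the value is (4)·(2/5) + 2 = 18/5.
For the defender: with q = P(Hold), equating Land's and Sea's payoffs gives 9q − 3 = −6q + 8 ⇒ q = 11/15.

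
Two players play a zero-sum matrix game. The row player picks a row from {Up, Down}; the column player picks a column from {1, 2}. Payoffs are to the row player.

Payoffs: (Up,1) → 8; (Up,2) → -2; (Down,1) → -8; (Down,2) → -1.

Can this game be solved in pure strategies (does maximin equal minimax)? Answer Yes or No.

Row minima: Up → -2, Down → -8; maximin = -2.
Column maxima: 1 → 8, 2 → -1; minimax = -1.
-2 ≠ -1, so no pure-strategy equilibrium exists.

No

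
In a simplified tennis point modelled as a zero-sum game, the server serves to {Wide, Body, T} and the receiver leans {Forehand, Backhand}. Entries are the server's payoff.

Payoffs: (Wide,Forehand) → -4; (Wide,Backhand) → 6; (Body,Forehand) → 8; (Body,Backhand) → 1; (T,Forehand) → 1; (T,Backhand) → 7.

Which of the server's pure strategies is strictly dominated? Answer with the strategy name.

T gives a strictly higher payoff than Wide against every column: 1 > -4, 7 > 6.
So Wide is strictly dominated and the server never plays it.

Wide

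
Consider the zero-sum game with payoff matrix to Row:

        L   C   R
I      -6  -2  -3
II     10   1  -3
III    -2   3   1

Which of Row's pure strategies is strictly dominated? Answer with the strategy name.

I

III gives a strictly higher payoff than I against every column: -2 > -6, 3 > -2, 1 > -3.
So I is strictly dominated and Row never plays it.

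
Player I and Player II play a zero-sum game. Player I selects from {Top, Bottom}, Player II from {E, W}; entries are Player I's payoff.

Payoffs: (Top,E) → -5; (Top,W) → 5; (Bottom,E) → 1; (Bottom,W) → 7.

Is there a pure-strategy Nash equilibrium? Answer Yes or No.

Yes

Row minima: Top → -5, Bottom → 1; maximin = 1.
Column maxima: E → 1, W → 7; minimax = 1.
maximin = minimax = 1, so a saddle point exists.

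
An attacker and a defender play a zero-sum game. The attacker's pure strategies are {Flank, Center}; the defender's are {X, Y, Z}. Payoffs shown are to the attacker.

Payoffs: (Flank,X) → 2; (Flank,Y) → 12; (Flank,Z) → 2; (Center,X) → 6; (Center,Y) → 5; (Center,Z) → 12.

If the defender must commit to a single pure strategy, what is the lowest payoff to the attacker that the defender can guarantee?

Column maxima: X → 6, Y → 12, Z → 12.
The smallest of these is 6.

6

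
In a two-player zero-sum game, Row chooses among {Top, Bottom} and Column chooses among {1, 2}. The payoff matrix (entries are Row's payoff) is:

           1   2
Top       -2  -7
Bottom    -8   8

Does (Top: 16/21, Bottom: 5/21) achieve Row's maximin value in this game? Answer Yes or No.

Against 1 this mix gives (16/21)·(-2) + (5/21)·(-8) = -24/7.
Against 2 this mix gives (16/21)·(-7) + (5/21)·8 = -24/7.
All of Column's active replies (1, 2) yield -24/7, and no column does worse for Row. The mix makes Column indifferent and guarantees -24/7, so it is optimal.

Yes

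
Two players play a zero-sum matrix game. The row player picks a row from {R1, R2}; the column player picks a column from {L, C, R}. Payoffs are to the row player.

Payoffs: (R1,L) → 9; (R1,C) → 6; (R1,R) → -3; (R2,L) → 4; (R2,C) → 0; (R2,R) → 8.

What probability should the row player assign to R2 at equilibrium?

Row minima: R1 → -3, R2 → 0; maximin = 0.
Column maxima: L → 9, C → 6, R → 8; minimax = 6.
0 ≠ 6, so there is no saddle point; optimal play is mixed.
L is strictly dominated by C (it gives the row player strictly more in every row), so the column player never plays it.
On the remaining 2×2 (R1, R2 vs C, R):
Let the row player play R1 with probability p. Expected payoff against C: 6p + 0(1−p) = 6p; against R: (-3)p + 8(1−p) = −11p + 8.
Setting these equal: 6p = −11p + 8 ⇒ 17p = 8 ⇒ p = 8/17, and the value is (6)·(8/17) = 48/17.
For the column player: with q = P(C), equating R1's and R2's payoffs gives 9q − 3 = −8q + 8 ⇒ q = 11/17.

9/17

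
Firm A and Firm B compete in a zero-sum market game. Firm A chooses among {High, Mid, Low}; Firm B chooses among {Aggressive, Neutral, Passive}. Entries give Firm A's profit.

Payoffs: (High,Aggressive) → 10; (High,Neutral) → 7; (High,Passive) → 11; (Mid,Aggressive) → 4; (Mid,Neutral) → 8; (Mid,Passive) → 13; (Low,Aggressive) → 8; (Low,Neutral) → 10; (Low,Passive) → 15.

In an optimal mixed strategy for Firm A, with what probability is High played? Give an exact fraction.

2/5

Row minima: High → 7, Mid → 4, Low → 8; maximin = 8.
Column maxima: Aggressive → 10, Neutral → 10, Passive → 15; minimax = 10.
8 ≠ 10, so there is no saddle point; optimal play is mixed.
Mid is strictly dominated by Low, so Firm A never plays it.
Passive is strictly dominated by Aggressive (it gives Firm A strictly more in every row), so Firm B never plays it.
On the remaining 2×2 (High, Low vs Aggressive, Neutral):
Let Firm A play High with probability p. Expected payoff against Aggressive: 10p + 8(1−p) = 2p + 8; against Neutral: 7p + 10(1−p) = −3p + 10.
Setting these equal: 2p + 8 = −3p + 10 ⇒ 5p = 2 ⇒ p = 2/5, and the value is (2)·(2/5) + 8 = 44/5.
For Firm B: with q = P(Aggressive), equating High's and Low's payoffs gives 3q + 7 = −2q + 10 ⇒ q = 3/5.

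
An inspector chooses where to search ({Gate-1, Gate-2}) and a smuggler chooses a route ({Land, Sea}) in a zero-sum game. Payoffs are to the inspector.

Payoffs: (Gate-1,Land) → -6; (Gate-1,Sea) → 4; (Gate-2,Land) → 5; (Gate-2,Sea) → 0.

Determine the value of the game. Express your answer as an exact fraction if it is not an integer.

4/3

Row minima: Gate-1 → -6, Gate-2 → 0; maximin = 0.
Column maxima: Land → 5, Sea → 4; minimax = 4.
0 ≠ 4, so there is no saddle point; optimal play is mixed.
Let the inspector play Gate-1 with probability p. Expected payoff against Land: (-6)p + 5(1−p) = −11p + 5; against Sea: 4p + 0(1−p) = 4p.
Setting these equal: −11p + 5 = 4p ⇒ −15p = -5 ⇒ p = 1/3, and the value is (-11)·(1/3) + 5 = 4/3.
For the smuggler: with q = P(Land), equating Gate-1's and Gate-2's payoffs gives −10q + 4 = 5q ⇒ q = 4/15.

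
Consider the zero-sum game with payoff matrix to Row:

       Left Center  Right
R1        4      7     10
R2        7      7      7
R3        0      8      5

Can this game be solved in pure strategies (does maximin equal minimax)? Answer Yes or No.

Row minima: R1 → 4, R2 → 7, R3 → 0; maximin = 7.
Column maxima: Left → 7, Center → 8, Right → 10; minimax = 7.
maximin = minimax = 7, so a saddle point exists.

Yes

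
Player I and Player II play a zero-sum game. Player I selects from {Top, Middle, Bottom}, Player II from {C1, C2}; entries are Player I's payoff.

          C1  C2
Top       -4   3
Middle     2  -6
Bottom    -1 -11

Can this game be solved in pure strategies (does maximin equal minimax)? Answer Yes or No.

No

Row minima: Top → -4, Middle → -6, Bottom → -11; maximin = -4.
Column maxima: C1 → 2, C2 → 3; minimax = 2.
-4 ≠ 2, so no pure-strategy equilibrium exists.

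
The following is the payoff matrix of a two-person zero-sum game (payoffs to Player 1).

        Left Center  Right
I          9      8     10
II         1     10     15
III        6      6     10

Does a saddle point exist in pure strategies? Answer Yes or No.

Row minima: I → 8, II → 1, III → 6; maximin = 8.
Column maxima: Left → 9, Center → 10, Right → 15; minimax = 9.
8 ≠ 9, so no pure-strategy equilibrium exists.

No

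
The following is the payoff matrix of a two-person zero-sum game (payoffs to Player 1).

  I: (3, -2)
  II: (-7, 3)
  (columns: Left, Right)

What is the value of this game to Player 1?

Row minima: I → -2, II → -7; maximin = -2.
Column maxima: Left → 3, Right → 3; minimax = 3.
-2 ≠ 3, so there is no saddle point; optimal play is mixed.
Let Player 1 play I with probability p. Expected payoff against Left: 3p + (-7)(1−p) = 10p − 7; against Right: (-2)p + 3(1−p) = −5p + 3.
Setting these equal: 10p − 7 = −5p + 3 ⇒ 15p = 10 ⇒ p = 2/3, and the value is (10)·(2/3) − 7 = -1/3.
For Player 2: with q = P(Left), equating I's and II's payoffs gives 5q − 2 = −10q + 3 ⇒ q = 1/3.

-1/3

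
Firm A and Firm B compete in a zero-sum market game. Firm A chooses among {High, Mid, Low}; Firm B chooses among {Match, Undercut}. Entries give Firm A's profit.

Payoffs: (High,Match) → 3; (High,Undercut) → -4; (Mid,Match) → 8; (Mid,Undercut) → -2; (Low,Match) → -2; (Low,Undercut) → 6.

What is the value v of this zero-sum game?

22/9

Row minima: High → -4, Mid → -2, Low → -2; maximin = -2.
Column maxima: Match → 8, Undercut → 6; minimax = 6.
-2 ≠ 6, so there is no saddle point; optimal play is mixed.
High is strictly dominated by Mid, so Firm A never plays it.
On the remaining 2×2 (Mid, Low vs Match, Undercut):
Let Firm A play Mid with probability p. Expected payoff against Match: 8p + (-2)(1−p) = 10p − 2; against Undercut: (-2)p + 6(1−p) = −8p + 6.
Setting these equal: 10p − 2 = −8p + 6 ⇒ 18p = 8 ⇒ p = 4/9, and the value is (10)·(4/9) − 2 = 22/9.
For Firm B: with q = P(Match), equating Mid's and Low's payoffs gives 10q − 2 = −8q + 6 ⇒ q = 4/9.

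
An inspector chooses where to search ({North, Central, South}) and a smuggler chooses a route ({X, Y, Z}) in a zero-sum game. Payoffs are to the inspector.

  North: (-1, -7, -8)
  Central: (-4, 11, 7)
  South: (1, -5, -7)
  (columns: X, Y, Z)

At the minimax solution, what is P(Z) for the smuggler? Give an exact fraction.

Row minima: North → -8, Central → -4, South → -7; maximin = -4.
Column maxima: X → 1, Y → 11, Z → 7; minimax = 1.
-4 ≠ 1, so there is no saddle point; optimal play is mixed.
North is strictly dominated by South, so the inspector never plays it.
Y is strictly dominated by Z (it gives the inspector strictly more in every row), so the smuggler never plays it.
On the remaining 2×2 (Central, South vs X, Z):
Let the inspector play Central with probability p. Expected payoff against X: (-4)p + 1(1−p) = −5p + 1; against Z: 7p + (-7)(1−p) = 14p − 7.
Setting these equal: −5p + 1 = 14p − 7 ⇒ −19p = -8 ⇒ p = 8/19, and the value is (-5)·(8/19) + 1 = -21/19.
For the smuggler: with q = P(X), equating Central's and South's payoffs gives −11q + 7 = 8q − 7 ⇒ q = 14/19.

5/19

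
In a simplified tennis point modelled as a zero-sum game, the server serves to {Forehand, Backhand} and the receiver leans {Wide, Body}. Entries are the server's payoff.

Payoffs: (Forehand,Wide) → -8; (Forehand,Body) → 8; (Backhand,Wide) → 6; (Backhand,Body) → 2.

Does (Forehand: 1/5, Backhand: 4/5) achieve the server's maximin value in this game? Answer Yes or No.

Yes

Against Wide this mix gives (1/5)·(-8) + (4/5)·6 = 16/5.
Against Body this mix gives (1/5)·8 + (4/5)·2 = 16/5.
All of the receiver's active replies (Wide, Body) yield 16/5, and no column does worse for the server. The mix makes the receiver indifferent and guarantees 16/5, so it is optimal.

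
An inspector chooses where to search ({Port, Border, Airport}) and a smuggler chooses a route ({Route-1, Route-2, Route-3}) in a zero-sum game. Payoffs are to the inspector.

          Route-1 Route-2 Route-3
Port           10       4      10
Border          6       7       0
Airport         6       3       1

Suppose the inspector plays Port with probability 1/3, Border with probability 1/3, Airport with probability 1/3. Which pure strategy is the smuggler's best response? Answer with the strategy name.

Route-3

If the smuggler plays Route-1, the inspector's expected payoff is (1/3)·10 + (1/3)·6 + (1/3)·6 = 22/3.
If the smuggler plays Route-2, the inspector's expected payoff is (1/3)·4 + (1/3)·7 + (1/3)·3 = 14/3.
If the smuggler plays Route-3, the inspector's expected payoff is (1/3)·10 + (1/3)·0 + (1/3)·1 = 11/3.
The smuggler minimizes the inspector's payoff; the smallest is 11/3, so the best response is Route-3.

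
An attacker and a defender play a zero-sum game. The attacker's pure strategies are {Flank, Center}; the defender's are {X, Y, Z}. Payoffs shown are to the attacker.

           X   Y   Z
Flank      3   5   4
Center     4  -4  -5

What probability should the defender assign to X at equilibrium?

Row minima: Flank → 3, Center → -5; maximin = 3.
Column maxima: X → 4, Y → 5, Z → 4; minimax = 4.
3 ≠ 4, so there is no saddle point; optimal play is mixed.
Y is strictly dominated by Z (it gives the attacker strictly more in every row), so the defender never plays it.
On the remaining 2×2 (Flank, Center vs X, Z):
Let the attacker play Flank with probability p. Expected payoff against X: 3p + 4(1−p) = −p + 4; against Z: 4p + (-5)(1−p) = 9p − 5.
Setting these equal: −p + 4 = 9p − 5 ⇒ −10p = -9 ⇒ p = 9/10, and the value is (-1)·(9/10) + 4 = 31/10.
For the defender: with q = P(X), equating Flank's and Center's payoffs gives −q + 4 = 9q − 5 ⇒ q = 9/10.

9/10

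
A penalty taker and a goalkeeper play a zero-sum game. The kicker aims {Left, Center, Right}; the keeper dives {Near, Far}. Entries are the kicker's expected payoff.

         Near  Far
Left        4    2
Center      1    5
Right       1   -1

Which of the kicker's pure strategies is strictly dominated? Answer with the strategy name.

Right

Left gives a strictly higher payoff than Right against every column: 4 > 1, 2 > -1.
So Right is strictly dominated and the kicker never plays it.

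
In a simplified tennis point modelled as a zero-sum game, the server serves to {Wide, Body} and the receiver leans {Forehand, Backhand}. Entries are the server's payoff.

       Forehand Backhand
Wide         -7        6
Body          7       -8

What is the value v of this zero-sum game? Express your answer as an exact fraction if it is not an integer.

Row minima: Wide → -7, Body → -8; maximin = -7.
Column maxima: Forehand → 7, Backhand → 6; minimax = 6.
-7 ≠ 6, so there is no saddle point; optimal play is mixed.
Let the server play Wide with probability p. Expected payoff against Forehand: (-7)p + 7(1−p) = −14p + 7; against Backhand: 6p + (-8)(1−p) = 14p − 8.
Setting these equal: −14p + 7 = 14p − 8 ⇒ −28p = -15 ⇒ p = 15/28, and the value is (-14)·(15/28) + 7 = -1/2.
For the receiver: with q = P(Forehand), equating Wide's and Body's payoffs gives −13q + 6 = 15q − 8 ⇒ q = 1/2.

-1/2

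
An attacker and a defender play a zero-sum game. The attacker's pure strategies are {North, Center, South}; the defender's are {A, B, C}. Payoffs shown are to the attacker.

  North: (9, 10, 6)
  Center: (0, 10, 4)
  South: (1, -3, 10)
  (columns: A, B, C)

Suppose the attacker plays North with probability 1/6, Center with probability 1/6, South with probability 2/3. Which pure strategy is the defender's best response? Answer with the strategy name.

If the defender plays A, the attacker's expected payoff is (1/6)·9 + (1/6)·0 + (2/3)·1 = 13/6.
If the defender plays B, the attacker's expected payoff is (1/6)·10 + (1/6)·10 + (2/3)·(-3) = 4/3.
If the defender plays C, the attacker's expected payoff is (1/6)·6 + (1/6)·4 + (2/3)·10 = 25/3.
The defender minimizes the attacker's payoff; the smallest is 4/3, so the best response is B.

B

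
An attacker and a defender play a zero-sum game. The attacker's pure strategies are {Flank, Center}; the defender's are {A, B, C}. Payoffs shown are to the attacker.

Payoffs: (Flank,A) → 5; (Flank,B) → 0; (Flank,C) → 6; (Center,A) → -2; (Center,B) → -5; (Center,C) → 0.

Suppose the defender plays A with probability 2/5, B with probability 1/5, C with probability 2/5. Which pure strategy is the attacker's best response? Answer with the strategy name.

Flank

Expected payoff of Flank: (2/5)·5 + (1/5)·0 + (2/5)·6 = 22/5.
Expected payoff of Center: (2/5)·(-2) + (1/5)·(-5) + (2/5)·0 = -9/5.
The largest is 22/5, so the attacker's best response is Flank.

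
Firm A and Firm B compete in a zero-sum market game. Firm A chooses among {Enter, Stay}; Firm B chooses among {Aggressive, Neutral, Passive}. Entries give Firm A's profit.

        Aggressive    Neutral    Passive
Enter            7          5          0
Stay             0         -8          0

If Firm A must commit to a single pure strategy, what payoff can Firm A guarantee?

Row minima: Enter → 0, Stay → -8.
The best of these is 0.

0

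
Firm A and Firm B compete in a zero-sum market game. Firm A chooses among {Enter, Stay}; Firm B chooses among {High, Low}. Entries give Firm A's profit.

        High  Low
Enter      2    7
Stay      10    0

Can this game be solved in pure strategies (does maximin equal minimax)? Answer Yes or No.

No

Row minima: Enter → 2, Stay → 0; maximin = 2.
Column maxima: High → 10, Low → 7; minimax = 7.
2 ≠ 7, so no pure-strategy equilibrium exists.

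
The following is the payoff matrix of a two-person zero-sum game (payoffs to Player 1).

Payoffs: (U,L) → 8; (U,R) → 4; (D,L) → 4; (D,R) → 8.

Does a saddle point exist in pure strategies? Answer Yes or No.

No

Row minima: U → 4, D → 4; maximin = 4.
Column maxima: L → 8, R → 8; minimax = 8.
4 ≠ 8, so no pure-strategy equilibrium exists.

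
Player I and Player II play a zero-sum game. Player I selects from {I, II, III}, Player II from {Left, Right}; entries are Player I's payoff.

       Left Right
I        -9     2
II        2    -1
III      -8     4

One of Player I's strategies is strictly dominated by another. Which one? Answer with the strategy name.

I

III gives a strictly higher payoff than I against every column: -8 > -9, 4 > 2.
So I is strictly dominated and Player I never plays it.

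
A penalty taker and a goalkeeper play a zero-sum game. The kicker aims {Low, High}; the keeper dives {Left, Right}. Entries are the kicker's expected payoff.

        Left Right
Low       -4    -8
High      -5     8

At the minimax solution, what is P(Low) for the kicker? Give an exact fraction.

Row minima: Low → -8, High → -5; maximin = -5.
Column maxima: Left → -4, Right → 8; minimax = -4.
-5 ≠ -4, so there is no saddle point; optimal play is mixed.
Let the kicker play Low with probability p. Expected payoff against Left: (-4)p + (-5)(1−p) = p − 5; against Right: (-8)p + 8(1−p) = −16p + 8.
Setting these equal: p − 5 = −16p + 8 ⇒ 17p = 13 ⇒ p = 13/17, and the value is (1)·(13/17) − 5 = -72/17.
For the keeper: with q = P(Left), equating Low's and High's payoffs gives 4q − 8 = −13q + 8 ⇒ q = 16/17.

13/17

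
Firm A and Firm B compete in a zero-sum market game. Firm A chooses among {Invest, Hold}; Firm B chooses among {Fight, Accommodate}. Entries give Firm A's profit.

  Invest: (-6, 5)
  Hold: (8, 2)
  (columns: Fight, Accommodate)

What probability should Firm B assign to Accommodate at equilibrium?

Row minima: Invest → -6, Hold → 2; maximin = 2.
Column maxima: Fight → 8, Accommodate → 5; minimax = 5.
2 ≠ 5, so there is no saddle point; optimal play is mixed.
Let Firm A play Invest with probability p. Expected payoff against Fight: (-6)p + 8(1−p) = −14p + 8; against Accommodate: 5p + 2(1−p) = 3p + 2.
Setting these equal: −14p + 8 = 3p + 2 ⇒ −17p = -6 ⇒ p = 6/17, and the value is (-14)·(6/17) + 8 = 52/17.
For Firm B: with q = P(Fight), equating Invest's and Hold's payoffs gives −11q + 5 = 6q + 2 ⇒ q = 3/17.

14/17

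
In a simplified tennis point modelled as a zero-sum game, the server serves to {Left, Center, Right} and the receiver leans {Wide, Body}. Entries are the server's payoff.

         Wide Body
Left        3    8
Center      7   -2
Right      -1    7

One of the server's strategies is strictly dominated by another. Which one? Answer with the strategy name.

Right

Left gives a strictly higher payoff than Right against every column: 3 > -1, 8 > 7.
So Right is strictly dominated and the server never plays it.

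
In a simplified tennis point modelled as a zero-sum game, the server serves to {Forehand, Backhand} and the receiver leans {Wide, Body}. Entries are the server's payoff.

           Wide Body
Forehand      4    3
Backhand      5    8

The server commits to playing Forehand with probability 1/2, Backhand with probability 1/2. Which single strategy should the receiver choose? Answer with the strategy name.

If the receiver plays Wide, the server's expected payoff is (1/2)·4 + (1/2)·5 = 9/2.
If the receiver plays Body, the server's expected payoff is (1/2)·3 + (1/2)·8 = 11/2.
The receiver minimizes the server's payoff; the smallest is 9/2, so the best response is Wide.

Wide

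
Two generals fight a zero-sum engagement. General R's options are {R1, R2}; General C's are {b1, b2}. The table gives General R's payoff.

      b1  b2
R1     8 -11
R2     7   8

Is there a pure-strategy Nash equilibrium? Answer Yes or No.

Row minima: R1 → -11, R2 → 7; maximin = 7.
Column maxima: b1 → 8, b2 → 8; minimax = 8.
7 ≠ 8, so no pure-strategy equilibrium exists.

No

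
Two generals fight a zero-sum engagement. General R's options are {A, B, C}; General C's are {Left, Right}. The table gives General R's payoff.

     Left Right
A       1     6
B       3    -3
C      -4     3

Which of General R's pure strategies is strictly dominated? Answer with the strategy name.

C

A gives a strictly higher payoff than C against every column: 1 > -4, 6 > 3.
So C is strictly dominated and General R never plays it.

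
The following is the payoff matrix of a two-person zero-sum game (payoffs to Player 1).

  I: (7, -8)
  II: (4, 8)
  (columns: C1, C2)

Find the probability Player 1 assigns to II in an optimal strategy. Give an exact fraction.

15/19

Row minima: I → -8, II → 4; maximin = 4.
Column maxima: C1 → 7, C2 → 8; minimax = 7.
4 ≠ 7, so there is no saddle point; optimal play is mixed.
Let Player 1 play I with probability p. Expected payoff against C1: 7p + 4(1−p) = 3p + 4; against C2: (-8)p + 8(1−p) = −16p + 8.
Setting these equal: 3p + 4 = −16p + 8 ⇒ 19p = 4 ⇒ p = 4/19, and the value is (3)·(4/19) + 4 = 88/19.
For Player 2: with q = P(C1), equating I's and II's payoffs gives 15q − 8 = −4q + 8 ⇒ q = 16/19.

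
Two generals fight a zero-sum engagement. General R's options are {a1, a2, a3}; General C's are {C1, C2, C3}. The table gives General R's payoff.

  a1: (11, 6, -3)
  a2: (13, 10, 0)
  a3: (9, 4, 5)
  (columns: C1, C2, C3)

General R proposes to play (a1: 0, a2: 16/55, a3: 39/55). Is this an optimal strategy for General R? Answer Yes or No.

No

Against C1 this mix gives (16/55)·13 + (39/55)·9 = 559/55.
Against C2 this mix gives (16/55)·10 + (39/55)·4 = 316/55.
Against C3 this mix gives (16/55)·0 + (39/55)·5 = 39/11.
General C will play C3, holding General R to 39/11. Shifting weight toward the row that does better against C3 would raise this floor (the equalizing mix achieves 50/11 against both C3 and C2), so the proposed strategy is not optimal.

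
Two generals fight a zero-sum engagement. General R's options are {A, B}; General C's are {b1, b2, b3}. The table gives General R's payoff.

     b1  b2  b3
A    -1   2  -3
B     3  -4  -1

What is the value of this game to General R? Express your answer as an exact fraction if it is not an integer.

-7/4

Row minima: A → -3, B → -4; maximin = -3.
Column maxima: b1 → 3, b2 → 2, b3 → -1; minimax = -1.
-3 ≠ -1, so there is no saddle point; optimal play is mixed.
b1 is strictly dominated by b3 (it gives General R strictly more in every row), so General C never plays it.
On the remaining 2×2 (A, B vs b2, b3):
Let General R play A with probability p. Expected payoff against b2: 2p + (-4)(1−p) = 6p − 4; against b3: (-3)p + (-1)(1−p) = −2p − 1.
Setting these equal: 6p − 4 = −2p − 1 ⇒ 8p = 3 ⇒ p = 3/8, and the value is (6)·(3/8) − 4 = -7/4.
For General C: with q = P(b2), equating A's and B's payoffs gives 5q − 3 = −3q − 1 ⇒ q = 1/4.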